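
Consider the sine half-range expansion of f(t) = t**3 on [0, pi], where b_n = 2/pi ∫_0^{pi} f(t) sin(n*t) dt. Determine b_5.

-12/125 + 2*pi**2/5

b_5 = 2/pi ∫_0^{pi} (t**3) sin(5*t) dt.
Integrating by parts three times (tabular method), an antiderivative of (t**3) sin(5*t) is -t**3*cos(5*t)/5 + 3*t**2*sin(5*t)/25 + 6*t*cos(5*t)/125 - 6*sin(5*t)/625; evaluating from 0 to pi: ∫_{0}^{pi} (t**3) sin(5*t) dt = (pi*(-6 + 25*pi**2)/125) - (0) = pi*(-6 + 25*pi**2)/125.
Hence b_5 = (2/pi)·(pi*(-6 + 25*pi**2)/125) = -12/125 + 2*pi**2/5.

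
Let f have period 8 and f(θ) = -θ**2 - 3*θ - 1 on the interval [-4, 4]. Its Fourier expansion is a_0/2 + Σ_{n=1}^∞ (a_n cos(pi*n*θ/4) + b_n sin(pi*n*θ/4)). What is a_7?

64/(49*pi**2)

a_7 = 1/4 ∫_{-4}^{4} f(θ) cos(7*pi*θ/4) dθ.
Integrating by parts twice (tabular method), an antiderivative of (-θ**2 - 3*θ - 1) cos(7*pi*θ/4) is -4*θ**2*sin(7*pi*θ/4)/(7*pi) - 12*θ*sin(7*pi*θ/4)/(7*pi) - 32*θ*cos(7*pi*θ/4)/(49*pi**2) - 4*sin(7*pi*θ/4)/(7*pi) + 128*sin(7*pi*θ/4)/(343*pi**3) - 48*cos(7*pi*θ/4)/(49*pi**2); evaluating from -4 to 4: ∫_{-4}^{4} (-θ**2 - 3*θ - 1) cos(7*pi*θ/4) dθ = (176/(49*pi**2)) - (-80/(49*pi**2)) = 256/(49*pi**2).
Hence a_7 = (1/4)·(256/(49*pi**2)) = 64/(49*pi**2).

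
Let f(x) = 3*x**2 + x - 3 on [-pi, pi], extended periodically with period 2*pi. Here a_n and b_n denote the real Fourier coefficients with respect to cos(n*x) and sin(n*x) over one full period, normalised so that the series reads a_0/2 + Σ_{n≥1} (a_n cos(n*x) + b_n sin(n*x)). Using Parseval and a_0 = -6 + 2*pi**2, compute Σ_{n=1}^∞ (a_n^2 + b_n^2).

Parseval: a_0^2/2 + Σ_{n≥1} (a_n^2+b_n^2) = 1/pi ∫_{-pi}^{pi} f(x)^2 dx = -34*pi**2/3 + 18 + 18*pi**4/5.
Subtract a_0^2/2 = 2*(3 - pi**2)**2: Σ (a_n^2+b_n^2) = 2*pi**2*(5 + 12*pi**2)/15.

2*pi**2*(5 + 12*pi**2)/15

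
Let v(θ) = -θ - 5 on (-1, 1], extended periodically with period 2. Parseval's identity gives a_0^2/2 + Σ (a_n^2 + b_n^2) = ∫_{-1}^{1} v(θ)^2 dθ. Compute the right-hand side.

∫_{-1}^{1} v(θ)^2 dθ = 152/3.

152/3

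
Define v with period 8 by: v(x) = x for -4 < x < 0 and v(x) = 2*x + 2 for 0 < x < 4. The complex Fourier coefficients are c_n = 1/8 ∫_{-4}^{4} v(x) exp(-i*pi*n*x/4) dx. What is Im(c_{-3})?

8/(3*pi)

Since v is real-valued, Im(c_{-3}) = -1/8 ∫_{-4}^{4} v(x) sin(-3*pi*x/4) dx = b_{3}/2.
Split the integral at the breakpoints.
Integrating by parts (boundary term plus one more integral), an antiderivative of (x) sin(-3*pi*x/4) is 4*x*cos(3*pi*x/4)/(3*pi) - 16*sin(3*pi*x/4)/(9*pi**2); evaluating from -4 to 0: ∫_{-4}^{0} (x) sin(-3*pi*x/4) dx = (0) - (16/(3*pi)) = -16/(3*pi).
Integrating by parts (boundary term plus one more integral), an antiderivative of (2*x + 2) sin(-3*pi*x/4) is 8*x*cos(3*pi*x/4)/(3*pi) - 32*sin(3*pi*x/4)/(9*pi**2) + 8*cos(3*pi*x/4)/(3*pi); evaluating from 0 to 4: ∫_{0}^{4} (2*x + 2) sin(-3*pi*x/4) dx = (-40/(3*pi)) - (8/(3*pi)) = -16/pi.
So ∫_{-4}^{4} v(x) sin(-3*pi*x/4) dx = -64/(3*pi).
Hence Im(c_{-3}) = (-1/8)·(-64/(3*pi)) = 8/(3*pi).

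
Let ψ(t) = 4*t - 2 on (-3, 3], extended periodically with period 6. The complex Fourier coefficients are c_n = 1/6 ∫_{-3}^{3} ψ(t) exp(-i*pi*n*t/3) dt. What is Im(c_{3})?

-4/pi

Since ψ is real-valued, Im(c_{3}) = -1/6 ∫_{-3}^{3} ψ(t) sin(pi*t) dt = -b_{3}/2.
Integrating by parts (boundary term plus one more integral), an antiderivative of (4*t - 2) sin(pi*t) is -4*t*cos(pi*t)/pi + 4*sin(pi*t)/pi**2 + 2*cos(pi*t)/pi; evaluating from -3 to 3: ∫_{-3}^{3} (4*t - 2) sin(pi*t) dt = (10/pi) - (-14/pi) = 24/pi.
Hence Im(c_{3}) = (-1/6)·(24/pi) = -4/pi.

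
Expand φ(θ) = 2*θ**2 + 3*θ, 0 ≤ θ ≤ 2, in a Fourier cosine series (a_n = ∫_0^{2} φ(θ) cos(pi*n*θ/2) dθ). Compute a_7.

a_7 = ∫_0^{2} (2*θ**2 + 3*θ) cos(7*pi*θ/2) dθ.
Integrating by parts twice (tabular method), an antiderivative of (2*θ**2 + 3*θ) cos(7*pi*θ/2) is 4*θ**2*sin(7*pi*θ/2)/(7*pi) + 6*θ*sin(7*pi*θ/2)/(7*pi) + 16*θ*cos(7*pi*θ/2)/(49*pi**2) - 32*sin(7*pi*θ/2)/(343*pi**3) + 12*cos(7*pi*θ/2)/(49*pi**2); evaluating from 0 to 2: ∫_{0}^{2} (2*θ**2 + 3*θ) cos(7*pi*θ/2) dθ = (-44/(49*pi**2)) - (12/(49*pi**2)) = -8/(7*pi**2).
Hence a_7 = -8/(7*pi**2).

-8/(7*pi**2)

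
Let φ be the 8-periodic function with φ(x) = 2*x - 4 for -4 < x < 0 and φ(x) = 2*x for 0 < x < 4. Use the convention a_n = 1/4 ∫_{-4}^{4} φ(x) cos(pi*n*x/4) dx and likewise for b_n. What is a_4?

a_4 = 1/4 ∫_{-4}^{4} φ(x) cos(pi*x) dx.
Split the integral at the breakpoints.
Integrating by parts (boundary term plus one more integral), an antiderivative of (2*x - 4) cos(pi*x) is 2*x*sin(pi*x)/pi - 4*sin(pi*x)/pi + 2*cos(pi*x)/pi**2; evaluating from -4 to 0: ∫_{-4}^{0} (2*x - 4) cos(pi*x) dx = (2/pi**2) - (2/pi**2) = 0.
Integrating by parts (boundary term plus one more integral), an antiderivative of (2*x) cos(pi*x) is 2*x*sin(pi*x)/pi + 2*cos(pi*x)/pi**2; evaluating from 0 to 4: ∫_{0}^{4} (2*x) cos(pi*x) dx = (2/pi**2) - (2/pi**2) = 0.
Summing the pieces and multiplying by (1/4) gives a_4 = 0.

0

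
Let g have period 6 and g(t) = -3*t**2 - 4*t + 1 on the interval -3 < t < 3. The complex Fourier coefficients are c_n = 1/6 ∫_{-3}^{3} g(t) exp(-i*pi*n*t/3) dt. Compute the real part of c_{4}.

Since g is real-valued, Re(c_{4}) = 1/6 ∫_{-3}^{3} g(t) cos(4*pi*t/3) dt = a_{4}/2.
Integrating by parts twice (tabular method), an antiderivative of (-3*t**2 - 4*t + 1) cos(4*pi*t/3) is -9*t**2*sin(4*pi*t/3)/(4*pi) - 3*t*sin(4*pi*t/3)/pi - 27*t*cos(4*pi*t/3)/(8*pi**2) + 81*sin(4*pi*t/3)/(32*pi**3) + 3*sin(4*pi*t/3)/(4*pi) - 9*cos(4*pi*t/3)/(4*pi**2); evaluating from -3 to 3: ∫_{-3}^{3} (-3*t**2 - 4*t + 1) cos(4*pi*t/3) dt = (-99/(8*pi**2)) - (63/(8*pi**2)) = -81/(4*pi**2).
Hence Re(c_{4}) = (1/6)·(-81/(4*pi**2)) = -27/(8*pi**2).

-27/(8*pi**2)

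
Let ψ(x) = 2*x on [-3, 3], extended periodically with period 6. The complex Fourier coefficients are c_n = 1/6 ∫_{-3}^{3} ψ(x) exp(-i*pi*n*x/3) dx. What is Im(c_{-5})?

6/(5*pi)

Since ψ is real-valued, Im(c_{-5}) = -1/6 ∫_{-3}^{3} ψ(x) sin(-5*pi*x/3) dx = b_{5}/2.
ψ is odd and sin(-5*pi*x/3) is odd, so the integrand is even: ∫_{-3}^{3} ψ(x) sin(-5*pi*x/3) dx = 2∫_0^{3} ψ(x) sin(-5*pi*x/3) dx.
Integrating by parts (boundary term plus one more integral), an antiderivative of (2*x) sin(-5*pi*x/3) is 6*x*cos(5*pi*x/3)/(5*pi) - 18*sin(5*pi*x/3)/(25*pi**2); evaluating from 0 to 3: ∫_{0}^{3} (2*x) sin(-5*pi*x/3) dx = (-18/(5*pi)) - (0) = -18/(5*pi).
So ∫_{-3}^{3} ψ(x) sin(-5*pi*x/3) dx = -36/(5*pi).
Hence Im(c_{-5}) = (-1/6)·(-36/(5*pi)) = 6/(5*pi).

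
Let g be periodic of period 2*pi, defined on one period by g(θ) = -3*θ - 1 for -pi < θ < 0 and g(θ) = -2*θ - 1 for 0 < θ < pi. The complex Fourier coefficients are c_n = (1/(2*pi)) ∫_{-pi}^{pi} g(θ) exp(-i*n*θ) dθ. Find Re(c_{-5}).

-1/(25*pi)

Since g is real-valued, Re(c_{-5}) = (1/(2*pi)) ∫_{-pi}^{pi} g(θ) cos(-5*θ) dθ = a_{5}/2.
Split the integral at the breakpoints.
Integrating by parts (boundary term plus one more integral), an antiderivative of (-3*θ - 1) cos(-5*θ) is -3*θ*sin(5*θ)/5 - sin(5*θ)/5 - 3*cos(5*θ)/25; evaluating from -pi to 0: ∫_{-pi}^{0} (-3*θ - 1) cos(-5*θ) dθ = (-3/25) - (3/25) = -6/25.
Integrating by parts (boundary term plus one more integral), an antiderivative of (-2*θ - 1) cos(-5*θ) is -2*θ*sin(5*θ)/5 - sin(5*θ)/5 - 2*cos(5*θ)/25; evaluating from 0 to pi: ∫_{0}^{pi} (-2*θ - 1) cos(-5*θ) dθ = (2/25) - (-2/25) = 4/25.
So ∫_{-pi}^{pi} g(θ) cos(-5*θ) dθ = -2/25.
Hence Re(c_{-5}) = (1/(2*pi))·(-2/25) = -1/(25*pi).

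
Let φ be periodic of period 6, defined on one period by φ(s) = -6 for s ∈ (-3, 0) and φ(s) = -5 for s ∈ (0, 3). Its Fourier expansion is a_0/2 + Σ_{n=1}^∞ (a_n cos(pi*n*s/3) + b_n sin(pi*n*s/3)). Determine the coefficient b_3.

2/(3*pi)

b_3 = 1/3 ∫_{-3}^{3} φ(s) sin(pi*s) ds.
Split the integral at the breakpoints.
Directly, an antiderivative of (-6) sin(pi*s) is 6*cos(pi*s)/pi; evaluating from -3 to 0: ∫_{-3}^{0} (-6) sin(pi*s) ds = (6/pi) - (-6/pi) = 12/pi.
Directly, an antiderivative of (-5) sin(pi*s) is 5*cos(pi*s)/pi; evaluating from 0 to 3: ∫_{0}^{3} (-5) sin(pi*s) ds = (-5/pi) - (5/pi) = -10/pi.
Summing the pieces and multiplying by (1/3) gives b_3 = 2/(3*pi).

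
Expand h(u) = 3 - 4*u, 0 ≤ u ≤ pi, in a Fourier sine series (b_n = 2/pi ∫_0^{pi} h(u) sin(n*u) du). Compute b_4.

2

b_4 = 2/pi ∫_0^{pi} (3 - 4*u) sin(4*u) du.
Integrating by parts (boundary term plus one more integral), an antiderivative of (3 - 4*u) sin(4*u) is u*cos(4*u) - sin(4*u)/4 - 3*cos(4*u)/4; evaluating from 0 to pi: ∫_{0}^{pi} (3 - 4*u) sin(4*u) du = (-3/4 + pi) - (-3/4) = pi.
Hence b_4 = (2/pi)·(pi) = 2.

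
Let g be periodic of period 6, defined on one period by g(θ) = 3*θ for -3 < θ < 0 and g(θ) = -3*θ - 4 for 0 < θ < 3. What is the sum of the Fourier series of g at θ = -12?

θ = -12 differs from θ = 0 by -2 full period(s), and the series is 6-periodic.
At θ = 0 the one-sided limits are g(0^-) = 0 and g(0^+) = -4.
By Dirichlet's theorem the series converges to their average, [(0) + (-4)]/2 = -2.

-2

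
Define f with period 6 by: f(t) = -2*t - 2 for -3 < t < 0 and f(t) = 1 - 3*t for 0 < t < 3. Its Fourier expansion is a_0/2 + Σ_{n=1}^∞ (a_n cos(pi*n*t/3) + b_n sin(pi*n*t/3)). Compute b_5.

b_5 = 1/3 ∫_{-3}^{3} f(t) sin(5*pi*t/3) dt.
Split the integral at the breakpoints.
Integrating by parts (boundary term plus one more integral), an antiderivative of (-2*t - 2) sin(5*pi*t/3) is 6*t*cos(5*pi*t/3)/(5*pi) - 18*sin(5*pi*t/3)/(25*pi**2) + 6*cos(5*pi*t/3)/(5*pi); evaluating from -3 to 0: ∫_{-3}^{0} (-2*t - 2) sin(5*pi*t/3) dt = (6/(5*pi)) - (12/(5*pi)) = -6/(5*pi).
Integrating by parts (boundary term plus one more integral), an antiderivative of (1 - 3*t) sin(5*pi*t/3) is 9*t*cos(5*pi*t/3)/(5*pi) - 27*sin(5*pi*t/3)/(25*pi**2) - 3*cos(5*pi*t/3)/(5*pi); evaluating from 0 to 3: ∫_{0}^{3} (1 - 3*t) sin(5*pi*t/3) dt = (-24/(5*pi)) - (-3/(5*pi)) = -21/(5*pi).
Summing the pieces and multiplying by (1/3) gives b_5 = -9/(5*pi).

-9/(5*pi)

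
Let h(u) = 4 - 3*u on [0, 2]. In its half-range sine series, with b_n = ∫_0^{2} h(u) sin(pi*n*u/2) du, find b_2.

6/pi

b_2 = ∫_0^{2} (4 - 3*u) sin(pi*u) du.
Integrating by parts (boundary term plus one more integral), an antiderivative of (4 - 3*u) sin(pi*u) is 3*u*cos(pi*u)/pi - 3*sin(pi*u)/pi**2 - 4*cos(pi*u)/pi; evaluating from 0 to 2: ∫_{0}^{2} (4 - 3*u) sin(pi*u) du = (2/pi) - (-4/pi) = 6/pi.
Hence b_2 = 6/pi.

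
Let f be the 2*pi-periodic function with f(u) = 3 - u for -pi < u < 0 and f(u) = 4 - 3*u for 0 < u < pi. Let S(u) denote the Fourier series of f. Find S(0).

At u = 0 the one-sided limits are f(0^-) = 3 and f(0^+) = 4.
By Dirichlet's theorem the series converges to their average, [(3) + (4)]/2 = 7/2.

7/2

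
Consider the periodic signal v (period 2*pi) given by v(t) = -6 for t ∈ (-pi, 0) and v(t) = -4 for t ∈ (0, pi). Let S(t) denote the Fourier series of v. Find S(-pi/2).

v is continuous at t = -pi/2 with value -6, so the series converges to -6 there.

-6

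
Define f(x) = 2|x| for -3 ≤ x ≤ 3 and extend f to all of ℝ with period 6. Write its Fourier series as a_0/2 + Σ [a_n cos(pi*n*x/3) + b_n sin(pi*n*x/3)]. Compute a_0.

a_0 = 1/3 ∫_{-3}^{3} f(x) dx = 1/3 · (18) = 6.

6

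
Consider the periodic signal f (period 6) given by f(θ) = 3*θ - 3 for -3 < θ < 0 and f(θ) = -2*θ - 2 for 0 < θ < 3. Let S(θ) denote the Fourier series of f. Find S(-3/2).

-15/2

f is continuous at θ = -3/2 with value -15/2, so the series converges to -15/2 there.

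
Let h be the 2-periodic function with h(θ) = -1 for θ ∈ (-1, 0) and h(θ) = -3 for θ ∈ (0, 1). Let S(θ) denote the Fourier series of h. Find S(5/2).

-3

θ = 5/2 differs from θ = 1/2 by 1 full period(s), and the series is 2-periodic.
h is continuous at θ = 1/2 with value -3, so the series converges to -3 there.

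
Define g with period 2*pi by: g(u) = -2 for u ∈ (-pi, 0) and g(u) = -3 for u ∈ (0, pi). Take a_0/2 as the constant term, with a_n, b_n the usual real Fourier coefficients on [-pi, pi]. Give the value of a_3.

0

a_3 = 1/pi ∫_{-pi}^{pi} g(u) cos(3*u) du.
Split the integral at the breakpoints.
Directly, an antiderivative of (-2) cos(3*u) is -2*sin(3*u)/3; evaluating from -pi to 0: ∫_{-pi}^{0} (-2) cos(3*u) du = (0) - (0) = 0.
Directly, an antiderivative of (-3) cos(3*u) is -sin(3*u); evaluating from 0 to pi: ∫_{0}^{pi} (-3) cos(3*u) du = (0) - (0) = 0.
Summing the pieces and multiplying by (1/pi) gives a_3 = 0.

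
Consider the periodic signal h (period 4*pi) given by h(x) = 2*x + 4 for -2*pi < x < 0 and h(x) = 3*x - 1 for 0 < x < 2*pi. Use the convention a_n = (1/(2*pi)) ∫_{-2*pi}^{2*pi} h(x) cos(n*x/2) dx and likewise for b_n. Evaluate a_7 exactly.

-4/(49*pi)

a_7 = (1/(2*pi)) ∫_{-2*pi}^{2*pi} h(x) cos(7*x/2) dx.
Split the integral at the breakpoints.
Integrating by parts (boundary term plus one more integral), an antiderivative of (2*x + 4) cos(7*x/2) is 4*x*sin(7*x/2)/7 + 8*sin(7*x/2)/7 + 8*cos(7*x/2)/49; evaluating from -2*pi to 0: ∫_{-2*pi}^{0} (2*x + 4) cos(7*x/2) dx = (8/49) - (-8/49) = 16/49.
Integrating by parts (boundary term plus one more integral), an antiderivative of (3*x - 1) cos(7*x/2) is 6*x*sin(7*x/2)/7 - 2*sin(7*x/2)/7 + 12*cos(7*x/2)/49; evaluating from 0 to 2*pi: ∫_{0}^{2*pi} (3*x - 1) cos(7*x/2) dx = (-12/49) - (12/49) = -24/49.
Summing the pieces and multiplying by (1/(2*pi)) gives a_7 = -4/(49*pi).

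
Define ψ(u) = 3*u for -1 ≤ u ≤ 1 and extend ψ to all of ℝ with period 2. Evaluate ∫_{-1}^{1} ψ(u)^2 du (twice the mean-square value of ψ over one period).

6

∫_{-1}^{1} ψ(u)^2 du = 6.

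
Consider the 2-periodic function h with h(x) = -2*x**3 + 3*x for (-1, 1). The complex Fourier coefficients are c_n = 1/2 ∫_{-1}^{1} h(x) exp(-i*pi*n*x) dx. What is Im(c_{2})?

(3 + pi**2)/(2*pi**3)

Since h is real-valued, Im(c_{2}) = -1/2 ∫_{-1}^{1} h(x) sin(2*pi*x) dx = -b_{2}/2.
h is odd and sin(2*pi*x) is odd, so the integrand is even: ∫_{-1}^{1} h(x) sin(2*pi*x) dx = 2∫_0^{1} h(x) sin(2*pi*x) dx.
Integrating by parts three times (tabular method), an antiderivative of (-2*x**3 + 3*x) sin(2*pi*x) is x**3*cos(2*pi*x)/pi - 3*x**2*sin(2*pi*x)/(2*pi**2) - 3*x*cos(2*pi*x)/(2*pi) - 3*x*cos(2*pi*x)/(2*pi**3) + 3*sin(2*pi*x)/(4*pi**4) + 3*sin(2*pi*x)/(4*pi**2); evaluating from 0 to 1: ∫_{0}^{1} (-2*x**3 + 3*x) sin(2*pi*x) dx = ((-pi**2 - 3)/(2*pi**3)) - (0) = (-pi**2 - 3)/(2*pi**3).
So ∫_{-1}^{1} h(x) sin(2*pi*x) dx = (-pi**2 - 3)/pi**3.
Hence Im(c_{2}) = (-1/2)·((-pi**2 - 3)/pi**3) = (3 + pi**2)/(2*pi**3).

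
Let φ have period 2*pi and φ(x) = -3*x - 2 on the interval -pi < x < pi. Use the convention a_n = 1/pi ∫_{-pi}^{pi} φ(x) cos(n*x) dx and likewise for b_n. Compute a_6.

a_6 = 1/pi ∫_{-pi}^{pi} φ(x) cos(6*x) dx.
Integrating by parts (boundary term plus one more integral), an antiderivative of (-3*x - 2) cos(6*x) is -x*sin(6*x)/2 - sin(6*x)/3 - cos(6*x)/12; evaluating from -pi to pi: ∫_{-pi}^{pi} (-3*x - 2) cos(6*x) dx = (-1/12) - (-1/12) = 0.
Hence a_6 = (1/pi)·(0) = 0.

0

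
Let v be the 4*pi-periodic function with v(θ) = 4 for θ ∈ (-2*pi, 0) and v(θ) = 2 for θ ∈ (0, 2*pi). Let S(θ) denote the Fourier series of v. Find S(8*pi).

θ = 8*pi differs from θ = 0 by 2 full period(s), and the series is 4*pi-periodic.
At θ = 0 the one-sided limits are v(0^-) = 4 and v(0^+) = 2.
By Dirichlet's theorem the series converges to their average, [(4) + (2)]/2 = 3.

3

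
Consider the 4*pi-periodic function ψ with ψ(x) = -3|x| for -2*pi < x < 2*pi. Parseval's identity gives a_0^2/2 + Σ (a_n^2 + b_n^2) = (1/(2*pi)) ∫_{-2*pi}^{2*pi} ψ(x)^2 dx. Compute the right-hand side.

(1/(2*pi)) ∫_{-2*pi}^{2*pi} ψ(x)^2 dx = (1/(2*pi)) · (48*pi**3) = 24*pi**2.

24*pi**2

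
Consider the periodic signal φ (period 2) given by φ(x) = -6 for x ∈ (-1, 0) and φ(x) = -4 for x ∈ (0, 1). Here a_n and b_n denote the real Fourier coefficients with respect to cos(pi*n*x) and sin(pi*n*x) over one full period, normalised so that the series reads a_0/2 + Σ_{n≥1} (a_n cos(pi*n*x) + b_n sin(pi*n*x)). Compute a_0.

a_0 = ∫_{-1}^{1} φ(x) dx = -10.

-10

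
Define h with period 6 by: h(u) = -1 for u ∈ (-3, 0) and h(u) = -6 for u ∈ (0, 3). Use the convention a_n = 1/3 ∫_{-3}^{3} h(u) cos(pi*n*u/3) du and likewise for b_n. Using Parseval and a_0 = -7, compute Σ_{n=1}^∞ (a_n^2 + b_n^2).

Parseval: a_0^2/2 + Σ_{n≥1} (a_n^2+b_n^2) = 1/3 ∫_{-3}^{3} h(u)^2 du = 37.
Subtract a_0^2/2 = 49/2: Σ (a_n^2+b_n^2) = 25/2.

25/2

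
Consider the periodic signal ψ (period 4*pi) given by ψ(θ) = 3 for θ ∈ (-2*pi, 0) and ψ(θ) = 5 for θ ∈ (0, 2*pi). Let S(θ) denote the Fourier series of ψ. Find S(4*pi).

θ = 4*pi differs from θ = 0 by 1 full period(s), and the series is 4*pi-periodic.
At θ = 0 the one-sided limits are ψ(0^-) = 3 and ψ(0^+) = 5.
By Dirichlet's theorem the series converges to their average, [(3) + (5)]/2 = 4.

4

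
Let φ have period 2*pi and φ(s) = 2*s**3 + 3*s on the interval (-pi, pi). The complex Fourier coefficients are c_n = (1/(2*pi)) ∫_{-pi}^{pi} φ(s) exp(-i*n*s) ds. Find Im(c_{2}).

Since φ is real-valued, Im(c_{2}) = -(1/(2*pi)) ∫_{-pi}^{pi} φ(s) sin(2*s) ds = -b_{2}/2.
φ is odd and sin(2*s) is odd, so the integrand is even: ∫_{-pi}^{pi} φ(s) sin(2*s) ds = 2∫_0^{pi} φ(s) sin(2*s) ds.
Integrating by parts three times (tabular method), an antiderivative of (2*s**3 + 3*s) sin(2*s) is -s**3*cos(2*s) + 3*s**2*sin(2*s)/2; evaluating from 0 to pi: ∫_{0}^{pi} (2*s**3 + 3*s) sin(2*s) ds = (-pi**3) - (0) = -pi**3.
So ∫_{-pi}^{pi} φ(s) sin(2*s) ds = -2*pi**3.
Hence Im(c_{2}) = (-1/(2*pi))·(-2*pi**3) = pi**2.

pi**2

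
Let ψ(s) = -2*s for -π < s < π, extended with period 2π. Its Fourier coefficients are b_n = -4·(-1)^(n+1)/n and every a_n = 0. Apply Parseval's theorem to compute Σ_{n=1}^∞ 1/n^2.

pi**2/6

Parseval: Σ b_n^2 = (1/π) ∫_{-π}^{π} ψ(s)^2 ds = 8*pi**2/3.
Σ b_n^2 = Σ 16/n^2, so Σ 1/n^2 = (8*pi**2/3)/16 = pi**2/6.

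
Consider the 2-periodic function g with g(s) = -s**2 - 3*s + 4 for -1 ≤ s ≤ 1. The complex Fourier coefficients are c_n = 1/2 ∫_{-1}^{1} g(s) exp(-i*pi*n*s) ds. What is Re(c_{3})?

Since g is real-valued, Re(c_{3}) = 1/2 ∫_{-1}^{1} g(s) cos(3*pi*s) ds = a_{3}/2.
Integrating by parts twice (tabular method), an antiderivative of (-s**2 - 3*s + 4) cos(3*pi*s) is -s**2*sin(3*pi*s)/(3*pi) - s*sin(3*pi*s)/pi - 2*s*cos(3*pi*s)/(9*pi**2) + 2*sin(3*pi*s)/(27*pi**3) + 4*sin(3*pi*s)/(3*pi) - cos(3*pi*s)/(3*pi**2); evaluating from -1 to 1: ∫_{-1}^{1} (-s**2 - 3*s + 4) cos(3*pi*s) ds = (5/(9*pi**2)) - (1/(9*pi**2)) = 4/(9*pi**2).
Hence Re(c_{3}) = (1/2)·(4/(9*pi**2)) = 2/(9*pi**2).

2/(9*pi**2)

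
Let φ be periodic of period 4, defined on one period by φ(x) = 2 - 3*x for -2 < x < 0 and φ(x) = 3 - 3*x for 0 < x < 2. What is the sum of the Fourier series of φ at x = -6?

5/2

x = -6 differs from x = 2 by -2 full period(s), and the series is 4-periodic.
At x = 2 the one-sided limits are φ(2^-) = -3 and φ(2^+) = 8.
By Dirichlet's theorem the series converges to their average, [(-3) + (8)]/2 = 5/2.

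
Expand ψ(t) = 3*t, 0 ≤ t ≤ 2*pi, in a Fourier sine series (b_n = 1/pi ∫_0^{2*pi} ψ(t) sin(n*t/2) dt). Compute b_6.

-2

b_6 = 1/pi ∫_0^{2*pi} (3*t) sin(3*t) dt.
Integrating by parts (boundary term plus one more integral), an antiderivative of (3*t) sin(3*t) is -t*cos(3*t) + sin(3*t)/3; evaluating from 0 to 2*pi: ∫_{0}^{2*pi} (3*t) sin(3*t) dt = (-2*pi) - (0) = -2*pi.
Hence b_6 = (1/pi)·(-2*pi) = -2.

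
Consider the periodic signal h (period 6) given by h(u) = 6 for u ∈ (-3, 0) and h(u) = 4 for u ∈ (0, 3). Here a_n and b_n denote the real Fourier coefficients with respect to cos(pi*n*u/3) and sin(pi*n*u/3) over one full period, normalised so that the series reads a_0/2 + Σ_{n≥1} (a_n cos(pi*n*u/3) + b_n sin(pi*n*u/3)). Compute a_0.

10

a_0 = 1/3 ∫_{-3}^{3} h(u) du = 1/3 · (30) = 10.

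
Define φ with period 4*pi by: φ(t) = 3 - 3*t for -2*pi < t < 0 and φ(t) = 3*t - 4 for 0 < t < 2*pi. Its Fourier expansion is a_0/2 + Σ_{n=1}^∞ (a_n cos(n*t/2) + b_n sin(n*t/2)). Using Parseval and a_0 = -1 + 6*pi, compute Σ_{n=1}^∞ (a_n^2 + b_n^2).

49/2 + 6*pi**2

Parseval: a_0^2/2 + Σ_{n≥1} (a_n^2+b_n^2) = (1/(2*pi)) ∫_{-2*pi}^{2*pi} φ(t)^2 dt = -6*pi + 25 + 24*pi**2.
Subtract a_0^2/2 = (1 - 6*pi)**2/2: Σ (a_n^2+b_n^2) = 49/2 + 6*pi**2.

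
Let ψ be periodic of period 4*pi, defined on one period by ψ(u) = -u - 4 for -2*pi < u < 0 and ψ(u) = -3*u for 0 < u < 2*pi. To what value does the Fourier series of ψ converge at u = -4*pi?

-2

u = -4*pi differs from u = 0 by -1 full period(s), and the series is 4*pi-periodic.
At u = 0 the one-sided limits are ψ(0^-) = -4 and ψ(0^+) = 0.
By Dirichlet's theorem the series converges to their average, [(-4) + (0)]/2 = -2.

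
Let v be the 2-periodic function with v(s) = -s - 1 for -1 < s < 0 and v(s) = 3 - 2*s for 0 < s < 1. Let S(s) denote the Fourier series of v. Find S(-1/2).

v is continuous at s = -1/2 with value -1/2, so the series converges to -1/2 there.

-1/2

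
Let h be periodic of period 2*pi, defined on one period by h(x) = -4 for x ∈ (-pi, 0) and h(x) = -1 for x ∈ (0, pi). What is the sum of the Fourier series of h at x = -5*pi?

-5/2

x = -5*pi differs from x = -pi by -2 full period(s), and the series is 2*pi-periodic.
At x = -pi the one-sided limits are h(-pi^-) = -1 and h(-pi^+) = -4.
By Dirichlet's theorem the series converges to their average, [(-1) + (-4)]/2 = -5/2.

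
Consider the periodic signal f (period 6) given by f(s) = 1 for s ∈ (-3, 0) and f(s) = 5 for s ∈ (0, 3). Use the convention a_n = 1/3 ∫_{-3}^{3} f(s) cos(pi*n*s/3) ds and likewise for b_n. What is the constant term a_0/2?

3

a_0 = 1/3 ∫_{-3}^{3} f(s) ds = 1/3 · (18) = 6.
So the constant term a_0/2 = 3.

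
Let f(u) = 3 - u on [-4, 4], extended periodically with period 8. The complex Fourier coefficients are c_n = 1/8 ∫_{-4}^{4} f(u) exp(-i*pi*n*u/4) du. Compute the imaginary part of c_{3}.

4/(3*pi)

Since f is real-valued, Im(c_{3}) = -1/8 ∫_{-4}^{4} f(u) sin(3*pi*u/4) du = -b_{3}/2.
Integrating by parts (boundary term plus one more integral), an antiderivative of (3 - u) sin(3*pi*u/4) is 4*u*cos(3*pi*u/4)/(3*pi) - 16*sin(3*pi*u/4)/(9*pi**2) - 4*cos(3*pi*u/4)/pi; evaluating from -4 to 4: ∫_{-4}^{4} (3 - u) sin(3*pi*u/4) du = (-4/(3*pi)) - (28/(3*pi)) = -32/(3*pi).
Hence Im(c_{3}) = (-1/8)·(-32/(3*pi)) = 4/(3*pi).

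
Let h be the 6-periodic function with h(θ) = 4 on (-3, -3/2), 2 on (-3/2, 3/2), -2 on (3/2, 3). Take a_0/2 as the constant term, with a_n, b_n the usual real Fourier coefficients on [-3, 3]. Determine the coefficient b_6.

2/pi

b_6 = 1/3 ∫_{-3}^{3} h(θ) sin(2*pi*θ) dθ.
Split the integral at the breakpoints.
Directly, an antiderivative of (4) sin(2*pi*θ) is -2*cos(2*pi*θ)/pi; evaluating from -3 to -3/2: ∫_{-3}^{-3/2} (4) sin(2*pi*θ) dθ = (2/pi) - (-2/pi) = 4/pi.
Directly, an antiderivative of (2) sin(2*pi*θ) is -cos(2*pi*θ)/pi; evaluating from -3/2 to 3/2: ∫_{-3/2}^{3/2} (2) sin(2*pi*θ) dθ = (1/pi) - (1/pi) = 0.
Directly, an antiderivative of (-2) sin(2*pi*θ) is cos(2*pi*θ)/pi; evaluating from 3/2 to 3: ∫_{3/2}^{3} (-2) sin(2*pi*θ) dθ = (1/pi) - (-1/pi) = 2/pi.
Summing the pieces and multiplying by (1/3) gives b_6 = 2/pi.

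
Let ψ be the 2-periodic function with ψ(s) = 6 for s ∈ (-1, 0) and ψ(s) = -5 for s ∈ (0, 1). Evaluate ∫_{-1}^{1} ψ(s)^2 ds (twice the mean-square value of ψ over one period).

61

∫_{-1}^{1} ψ(s)^2 ds = 61.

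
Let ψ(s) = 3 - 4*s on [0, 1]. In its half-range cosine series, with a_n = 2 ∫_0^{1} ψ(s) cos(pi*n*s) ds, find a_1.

16/pi**2

a_1 = 2 ∫_0^{1} (3 - 4*s) cos(pi*s) ds.
Integrating by parts (boundary term plus one more integral), an antiderivative of (3 - 4*s) cos(pi*s) is -4*s*sin(pi*s)/pi + 3*sin(pi*s)/pi - 4*cos(pi*s)/pi**2; evaluating from 0 to 1: ∫_{0}^{1} (3 - 4*s) cos(pi*s) ds = (4/pi**2) - (-4/pi**2) = 8/pi**2.
Hence a_1 = 2·(8/pi**2) = 16/pi**2.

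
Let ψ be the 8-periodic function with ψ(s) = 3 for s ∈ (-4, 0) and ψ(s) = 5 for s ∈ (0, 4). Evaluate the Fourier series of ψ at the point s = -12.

s = -12 differs from s = -4 by -1 full period(s), and the series is 8-periodic.
At s = -4 the one-sided limits are ψ(-4^-) = 5 and ψ(-4^+) = 3.
By Dirichlet's theorem the series converges to their average, [(5) + (3)]/2 = 4.

4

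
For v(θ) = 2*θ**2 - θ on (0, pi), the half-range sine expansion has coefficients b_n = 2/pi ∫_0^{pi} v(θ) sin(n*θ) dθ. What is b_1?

-16/pi - 2 + 4*pi

b_1 = 2/pi ∫_0^{pi} (2*θ**2 - θ) sin(θ) dθ.
Integrating by parts twice (tabular method), an antiderivative of (2*θ**2 - θ) sin(θ) is -2*θ**2*cos(θ) + 4*θ*sin(θ) + θ*cos(θ) - sin(θ) + 4*cos(θ); evaluating from 0 to pi: ∫_{0}^{pi} (2*θ**2 - θ) sin(θ) dθ = (-4 - pi + 2*pi**2) - (4) = -8 - pi + 2*pi**2.
Hence b_1 = (2/pi)·(-8 - pi + 2*pi**2) = -16/pi - 2 + 4*pi.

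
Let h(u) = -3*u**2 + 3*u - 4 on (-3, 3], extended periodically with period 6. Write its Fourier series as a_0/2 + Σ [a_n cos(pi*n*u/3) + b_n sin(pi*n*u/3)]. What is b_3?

b_3 = 1/3 ∫_{-3}^{3} h(u) sin(pi*u) du.
Integrating by parts twice (tabular method), an antiderivative of (-3*u**2 + 3*u - 4) sin(pi*u) is 3*u**2*cos(pi*u)/pi - 6*u*sin(pi*u)/pi**2 - 3*u*cos(pi*u)/pi + 3*sin(pi*u)/pi**2 - 6*cos(pi*u)/pi**3 + 4*cos(pi*u)/pi; evaluating from -3 to 3: ∫_{-3}^{3} (-3*u**2 + 3*u - 4) sin(pi*u) du = (-22/pi + 6/pi**3) - (-40/pi + 6/pi**3) = 18/pi.
Hence b_3 = (1/3)·(18/pi) = 6/pi.

6/pi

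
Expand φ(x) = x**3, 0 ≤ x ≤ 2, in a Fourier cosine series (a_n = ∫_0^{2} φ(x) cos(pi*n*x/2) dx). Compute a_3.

a_3 = ∫_0^{2} (x**3) cos(3*pi*x/2) dx.
Integrating by parts three times (tabular method), an antiderivative of (x**3) cos(3*pi*x/2) is 2*x**3*sin(3*pi*x/2)/(3*pi) + 4*x**2*cos(3*pi*x/2)/(3*pi**2) - 16*x*sin(3*pi*x/2)/(9*pi**3) - 32*cos(3*pi*x/2)/(27*pi**4); evaluating from 0 to 2: ∫_{0}^{2} (x**3) cos(3*pi*x/2) dx = (16*(2 - 9*pi**2)/(27*pi**4)) - (-32/(27*pi**4)) = 16*(4 - 9*pi**2)/(27*pi**4).
Hence a_3 = 16*(4 - 9*pi**2)/(27*pi**4).

16*(4 - 9*pi**2)/(27*pi**4)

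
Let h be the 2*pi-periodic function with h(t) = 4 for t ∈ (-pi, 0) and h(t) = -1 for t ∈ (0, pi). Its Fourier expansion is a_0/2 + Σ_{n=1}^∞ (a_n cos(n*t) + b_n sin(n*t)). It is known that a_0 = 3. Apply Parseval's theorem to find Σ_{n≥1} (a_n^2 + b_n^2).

25/2

Parseval: a_0^2/2 + Σ_{n≥1} (a_n^2+b_n^2) = 1/pi ∫_{-pi}^{pi} h(t)^2 dt = 17.
Subtract a_0^2/2 = 9/2: Σ (a_n^2+b_n^2) = 25/2.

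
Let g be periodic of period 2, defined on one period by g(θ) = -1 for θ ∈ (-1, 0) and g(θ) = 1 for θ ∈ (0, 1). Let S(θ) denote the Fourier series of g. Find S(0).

At θ = 0 the one-sided limits are g(0^-) = -1 and g(0^+) = 1.
By Dirichlet's theorem the series converges to their average, [(-1) + (1)]/2 = 0.

0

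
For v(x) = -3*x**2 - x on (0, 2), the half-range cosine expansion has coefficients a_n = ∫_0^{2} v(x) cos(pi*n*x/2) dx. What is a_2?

a_2 = ∫_0^{2} (-3*x**2 - x) cos(pi*x) dx.
Integrating by parts twice (tabular method), an antiderivative of (-3*x**2 - x) cos(pi*x) is -3*x**2*sin(pi*x)/pi - x*sin(pi*x)/pi - 6*x*cos(pi*x)/pi**2 + 6*sin(pi*x)/pi**3 - cos(pi*x)/pi**2; evaluating from 0 to 2: ∫_{0}^{2} (-3*x**2 - x) cos(pi*x) dx = (-13/pi**2) - (-1/pi**2) = -12/pi**2.
Hence a_2 = -12/pi**2.

-12/pi**2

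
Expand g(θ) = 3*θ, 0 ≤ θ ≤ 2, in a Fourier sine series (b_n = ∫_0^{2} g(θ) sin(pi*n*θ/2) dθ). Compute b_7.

b_7 = ∫_0^{2} (3*θ) sin(7*pi*θ/2) dθ.
Integrating by parts (boundary term plus one more integral), an antiderivative of (3*θ) sin(7*pi*θ/2) is -6*θ*cos(7*pi*θ/2)/(7*pi) + 12*sin(7*pi*θ/2)/(49*pi**2); evaluating from 0 to 2: ∫_{0}^{2} (3*θ) sin(7*pi*θ/2) dθ = (12/(7*pi)) - (0) = 12/(7*pi).
Hence b_7 = 12/(7*pi).

12/(7*pi)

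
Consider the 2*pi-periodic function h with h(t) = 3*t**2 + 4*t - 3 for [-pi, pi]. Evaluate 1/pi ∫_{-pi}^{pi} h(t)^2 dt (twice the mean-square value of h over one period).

1/pi ∫_{-pi}^{pi} h(t)^2 dt = 1/pi · (2*pi*(-10*pi**2 + 135 + 27*pi**4)/15) = -4*pi**2/3 + 18 + 18*pi**4/5.

-4*pi**2/3 + 18 + 18*pi**4/5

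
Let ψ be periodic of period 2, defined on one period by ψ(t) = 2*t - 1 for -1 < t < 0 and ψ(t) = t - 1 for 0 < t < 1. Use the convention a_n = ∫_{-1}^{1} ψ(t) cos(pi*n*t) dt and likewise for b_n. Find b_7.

3/(7*pi)

b_7 = ∫_{-1}^{1} ψ(t) sin(7*pi*t) dt.
Split the integral at the breakpoints.
Integrating by parts (boundary term plus one more integral), an antiderivative of (2*t - 1) sin(7*pi*t) is -2*t*cos(7*pi*t)/(7*pi) + 2*sin(7*pi*t)/(49*pi**2) + cos(7*pi*t)/(7*pi); evaluating from -1 to 0: ∫_{-1}^{0} (2*t - 1) sin(7*pi*t) dt = (1/(7*pi)) - (-3/(7*pi)) = 4/(7*pi).
Integrating by parts (boundary term plus one more integral), an antiderivative of (t - 1) sin(7*pi*t) is -t*cos(7*pi*t)/(7*pi) + sin(7*pi*t)/(49*pi**2) + cos(7*pi*t)/(7*pi); evaluating from 0 to 1: ∫_{0}^{1} (t - 1) sin(7*pi*t) dt = (0) - (1/(7*pi)) = -1/(7*pi).
Summing the pieces gives b_7 = 3/(7*pi).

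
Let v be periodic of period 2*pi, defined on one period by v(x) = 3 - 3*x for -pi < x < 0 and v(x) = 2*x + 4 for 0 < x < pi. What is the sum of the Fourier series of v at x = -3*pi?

7/2 + 5*pi/2

x = -3*pi differs from x = -pi by -1 full period(s), and the series is 2*pi-periodic.
At x = -pi the one-sided limits are v(-pi^-) = 4 + 2*pi and v(-pi^+) = 3 + 3*pi.
By Dirichlet's theorem the series converges to their average, [(4 + 2*pi) + (3 + 3*pi)]/2 = 7/2 + 5*pi/2.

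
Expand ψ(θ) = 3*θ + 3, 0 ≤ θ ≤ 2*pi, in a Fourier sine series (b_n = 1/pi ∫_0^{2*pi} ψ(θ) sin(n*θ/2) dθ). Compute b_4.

-3

b_4 = 1/pi ∫_0^{2*pi} (3*θ + 3) sin(2*θ) dθ.
Integrating by parts (boundary term plus one more integral), an antiderivative of (3*θ + 3) sin(2*θ) is -3*θ*cos(2*θ)/2 + 3*sin(2*θ)/4 - 3*cos(2*θ)/2; evaluating from 0 to 2*pi: ∫_{0}^{2*pi} (3*θ + 3) sin(2*θ) dθ = (-3*pi - 3/2) - (-3/2) = -3*pi.
Hence b_4 = (1/pi)·(-3*pi) = -3.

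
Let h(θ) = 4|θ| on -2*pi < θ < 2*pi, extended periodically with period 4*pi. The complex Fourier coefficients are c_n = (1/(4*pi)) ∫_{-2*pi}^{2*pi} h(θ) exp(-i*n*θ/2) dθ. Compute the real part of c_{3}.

Since h is real-valued, Re(c_{3}) = (1/(4*pi)) ∫_{-2*pi}^{2*pi} h(θ) cos(3*θ/2) dθ = a_{3}/2.
h is even and cos(3*θ/2) is even, so the integrand is even: ∫_{-2*pi}^{2*pi} h(θ) cos(3*θ/2) dθ = 2∫_0^{2*pi} h(θ) cos(3*θ/2) dθ.
Integrating by parts (boundary term plus one more integral), an antiderivative of (4*θ) cos(3*θ/2) is 8*θ*sin(3*θ/2)/3 + 16*cos(3*θ/2)/9; evaluating from 0 to 2*pi: ∫_{0}^{2*pi} (4*θ) cos(3*θ/2) dθ = (-16/9) - (16/9) = -32/9.
So ∫_{-2*pi}^{2*pi} h(θ) cos(3*θ/2) dθ = -64/9.
Hence Re(c_{3}) = (1/(4*pi))·(-64/9) = -16/(9*pi).

-16/(9*pi)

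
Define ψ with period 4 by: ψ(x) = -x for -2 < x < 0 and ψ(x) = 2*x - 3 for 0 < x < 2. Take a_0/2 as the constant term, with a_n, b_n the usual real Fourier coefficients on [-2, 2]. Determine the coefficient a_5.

a_5 = 1/2 ∫_{-2}^{2} ψ(x) cos(5*pi*x/2) dx.
Split the integral at the breakpoints.
Integrating by parts (boundary term plus one more integral), an antiderivative of (-x) cos(5*pi*x/2) is -2*x*sin(5*pi*x/2)/(5*pi) - 4*cos(5*pi*x/2)/(25*pi**2); evaluating from -2 to 0: ∫_{-2}^{0} (-x) cos(5*pi*x/2) dx = (-4/(25*pi**2)) - (4/(25*pi**2)) = -8/(25*pi**2).
Integrating by parts (boundary term plus one more integral), an antiderivative of (2*x - 3) cos(5*pi*x/2) is 4*x*sin(5*pi*x/2)/(5*pi) - 6*sin(5*pi*x/2)/(5*pi) + 8*cos(5*pi*x/2)/(25*pi**2); evaluating from 0 to 2: ∫_{0}^{2} (2*x - 3) cos(5*pi*x/2) dx = (-8/(25*pi**2)) - (8/(25*pi**2)) = -16/(25*pi**2).
Summing the pieces and multiplying by (1/2) gives a_5 = -12/(25*pi**2).

-12/(25*pi**2)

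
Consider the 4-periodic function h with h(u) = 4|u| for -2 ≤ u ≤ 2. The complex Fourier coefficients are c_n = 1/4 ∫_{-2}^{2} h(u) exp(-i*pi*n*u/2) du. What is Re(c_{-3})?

-16/(9*pi**2)

Since h is real-valued, Re(c_{-3}) = 1/4 ∫_{-2}^{2} h(u) cos(-3*pi*u/2) du = a_{3}/2.
h is even and cos(-3*pi*u/2) is even, so the integrand is even: ∫_{-2}^{2} h(u) cos(-3*pi*u/2) du = 2∫_0^{2} h(u) cos(-3*pi*u/2) du.
Integrating by parts (boundary term plus one more integral), an antiderivative of (4*u) cos(-3*pi*u/2) is 8*u*sin(3*pi*u/2)/(3*pi) + 16*cos(3*pi*u/2)/(9*pi**2); evaluating from 0 to 2: ∫_{0}^{2} (4*u) cos(-3*pi*u/2) du = (-16/(9*pi**2)) - (16/(9*pi**2)) = -32/(9*pi**2).
So ∫_{-2}^{2} h(u) cos(-3*pi*u/2) du = -64/(9*pi**2).
Hence Re(c_{-3}) = (1/4)·(-64/(9*pi**2)) = -16/(9*pi**2).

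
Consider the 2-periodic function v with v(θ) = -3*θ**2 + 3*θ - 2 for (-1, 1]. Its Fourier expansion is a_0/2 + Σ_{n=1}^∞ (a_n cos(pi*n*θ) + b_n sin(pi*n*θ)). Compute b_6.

-1/pi

b_6 = ∫_{-1}^{1} v(θ) sin(6*pi*θ) dθ.
Integrating by parts twice (tabular method), an antiderivative of (-3*θ**2 + 3*θ - 2) sin(6*pi*θ) is θ**2*cos(6*pi*θ)/(2*pi) - θ*sin(6*pi*θ)/(6*pi**2) - θ*cos(6*pi*θ)/(2*pi) + sin(6*pi*θ)/(12*pi**2) - cos(6*pi*θ)/(36*pi**3) + cos(6*pi*θ)/(3*pi); evaluating from -1 to 1: ∫_{-1}^{1} (-3*θ**2 + 3*θ - 2) sin(6*pi*θ) dθ = ((-1 + 12*pi**2)/(36*pi**3)) - ((-1 + 48*pi**2)/(36*pi**3)) = -1/pi.
Hence b_6 = -1/pi.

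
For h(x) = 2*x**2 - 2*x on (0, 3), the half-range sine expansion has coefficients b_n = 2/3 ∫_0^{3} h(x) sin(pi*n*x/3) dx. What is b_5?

24*(-6 + 25*pi**2)/(125*pi**3)

b_5 = 2/3 ∫_0^{3} (2*x**2 - 2*x) sin(5*pi*x/3) dx.
Integrating by parts twice (tabular method), an antiderivative of (2*x**2 - 2*x) sin(5*pi*x/3) is -6*x**2*cos(5*pi*x/3)/(5*pi) + 36*x*sin(5*pi*x/3)/(25*pi**2) + 6*x*cos(5*pi*x/3)/(5*pi) - 18*sin(5*pi*x/3)/(25*pi**2) + 108*cos(5*pi*x/3)/(125*pi**3); evaluating from 0 to 3: ∫_{0}^{3} (2*x**2 - 2*x) sin(5*pi*x/3) dx = (36*(-3 + 25*pi**2)/(125*pi**3)) - (108/(125*pi**3)) = 36*(-6 + 25*pi**2)/(125*pi**3).
Hence b_5 = (2/3)·(36*(-6 + 25*pi**2)/(125*pi**3)) = 24*(-6 + 25*pi**2)/(125*pi**3).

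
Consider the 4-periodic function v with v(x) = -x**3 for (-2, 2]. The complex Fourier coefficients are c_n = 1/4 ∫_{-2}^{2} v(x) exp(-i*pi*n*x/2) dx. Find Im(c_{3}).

Since v is real-valued, Im(c_{3}) = -1/4 ∫_{-2}^{2} v(x) sin(3*pi*x/2) dx = -b_{3}/2.
v is odd and sin(3*pi*x/2) is odd, so the integrand is even: ∫_{-2}^{2} v(x) sin(3*pi*x/2) dx = 2∫_0^{2} v(x) sin(3*pi*x/2) dx.
Integrating by parts three times (tabular method), an antiderivative of (-x**3) sin(3*pi*x/2) is 2*x**3*cos(3*pi*x/2)/(3*pi) - 4*x**2*sin(3*pi*x/2)/(3*pi**2) - 16*x*cos(3*pi*x/2)/(9*pi**3) + 32*sin(3*pi*x/2)/(27*pi**4); evaluating from 0 to 2: ∫_{0}^{2} (-x**3) sin(3*pi*x/2) dx = (16*(2 - 3*pi**2)/(9*pi**3)) - (0) = 16*(2 - 3*pi**2)/(9*pi**3).
So ∫_{-2}^{2} v(x) sin(3*pi*x/2) dx = 32*(2 - 3*pi**2)/(9*pi**3).
Hence Im(c_{3}) = (-1/4)·(32*(2 - 3*pi**2)/(9*pi**3)) = 8*(-2 + 3*pi**2)/(9*pi**3).

8*(-2 + 3*pi**2)/(9*pi**3)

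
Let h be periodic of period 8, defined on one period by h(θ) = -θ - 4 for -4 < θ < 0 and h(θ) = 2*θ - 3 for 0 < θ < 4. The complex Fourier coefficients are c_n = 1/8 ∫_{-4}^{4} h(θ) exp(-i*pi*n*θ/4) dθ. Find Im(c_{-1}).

3/pi

Since h is real-valued, Im(c_{-1}) = -1/8 ∫_{-4}^{4} h(θ) sin(-pi*θ/4) dθ = b_{1}/2.
Split the integral at the breakpoints.
Integrating by parts (boundary term plus one more integral), an antiderivative of (-θ - 4) sin(-pi*θ/4) is -4*θ*cos(pi*θ/4)/pi + 16*sin(pi*θ/4)/pi**2 - 16*cos(pi*θ/4)/pi; evaluating from -4 to 0: ∫_{-4}^{0} (-θ - 4) sin(-pi*θ/4) dθ = (-16/pi) - (0) = -16/pi.
Integrating by parts (boundary term plus one more integral), an antiderivative of (2*θ - 3) sin(-pi*θ/4) is 8*θ*cos(pi*θ/4)/pi - 32*sin(pi*θ/4)/pi**2 - 12*cos(pi*θ/4)/pi; evaluating from 0 to 4: ∫_{0}^{4} (2*θ - 3) sin(-pi*θ/4) dθ = (-20/pi) - (-12/pi) = -8/pi.
So ∫_{-4}^{4} h(θ) sin(-pi*θ/4) dθ = -24/pi.
Hence Im(c_{-1}) = (-1/8)·(-24/pi) = 3/pi.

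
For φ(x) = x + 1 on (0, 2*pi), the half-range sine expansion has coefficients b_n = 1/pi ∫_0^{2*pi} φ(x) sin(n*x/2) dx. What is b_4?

-1

b_4 = 1/pi ∫_0^{2*pi} (x + 1) sin(2*x) dx.
Integrating by parts (boundary term plus one more integral), an antiderivative of (x + 1) sin(2*x) is -x*cos(2*x)/2 + sin(2*x)/4 - cos(2*x)/2; evaluating from 0 to 2*pi: ∫_{0}^{2*pi} (x + 1) sin(2*x) dx = (-pi - 1/2) - (-1/2) = -pi.
Hence b_4 = (1/pi)·(-pi) = -1.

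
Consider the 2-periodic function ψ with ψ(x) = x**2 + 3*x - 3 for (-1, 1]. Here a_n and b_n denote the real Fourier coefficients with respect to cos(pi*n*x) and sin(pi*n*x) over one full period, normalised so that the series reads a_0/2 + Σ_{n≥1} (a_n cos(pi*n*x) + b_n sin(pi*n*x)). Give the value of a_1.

-4/pi**2

a_1 = ∫_{-1}^{1} ψ(x) cos(pi*x) dx.
Integrating by parts twice (tabular method), an antiderivative of (x**2 + 3*x - 3) cos(pi*x) is x**2*sin(pi*x)/pi + 3*x*sin(pi*x)/pi + 2*x*cos(pi*x)/pi**2 - 3*sin(pi*x)/pi - 2*sin(pi*x)/pi**3 + 3*cos(pi*x)/pi**2; evaluating from -1 to 1: ∫_{-1}^{1} (x**2 + 3*x - 3) cos(pi*x) dx = (-5/pi**2) - (-1/pi**2) = -4/pi**2.
Hence a_1 = -4/pi**2.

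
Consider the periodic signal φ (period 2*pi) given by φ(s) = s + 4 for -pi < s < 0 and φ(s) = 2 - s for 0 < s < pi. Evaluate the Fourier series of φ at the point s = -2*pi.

3

s = -2*pi differs from s = 0 by -1 full period(s), and the series is 2*pi-periodic.
At s = 0 the one-sided limits are φ(0^-) = 4 and φ(0^+) = 2.
By Dirichlet's theorem the series converges to their average, [(4) + (2)]/2 = 3.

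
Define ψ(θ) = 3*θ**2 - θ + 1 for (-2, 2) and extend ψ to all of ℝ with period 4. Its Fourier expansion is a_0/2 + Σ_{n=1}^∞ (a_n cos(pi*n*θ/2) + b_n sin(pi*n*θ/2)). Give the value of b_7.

b_7 = 1/2 ∫_{-2}^{2} ψ(θ) sin(7*pi*θ/2) dθ.
Integrating by parts twice (tabular method), an antiderivative of (3*θ**2 - θ + 1) sin(7*pi*θ/2) is -6*θ**2*cos(7*pi*θ/2)/(7*pi) + 24*θ*sin(7*pi*θ/2)/(49*pi**2) + 2*θ*cos(7*pi*θ/2)/(7*pi) - 4*sin(7*pi*θ/2)/(49*pi**2) - 2*cos(7*pi*θ/2)/(7*pi) + 48*cos(7*pi*θ/2)/(343*pi**3); evaluating from -2 to 2: ∫_{-2}^{2} (3*θ**2 - θ + 1) sin(7*pi*θ/2) dθ = (2*(-24 + 539*pi**2)/(343*pi**3)) - (6*(-8 + 245*pi**2)/(343*pi**3)) = -8/(7*pi).
Hence b_7 = (1/2)·(-8/(7*pi)) = -4/(7*pi).

-4/(7*pi)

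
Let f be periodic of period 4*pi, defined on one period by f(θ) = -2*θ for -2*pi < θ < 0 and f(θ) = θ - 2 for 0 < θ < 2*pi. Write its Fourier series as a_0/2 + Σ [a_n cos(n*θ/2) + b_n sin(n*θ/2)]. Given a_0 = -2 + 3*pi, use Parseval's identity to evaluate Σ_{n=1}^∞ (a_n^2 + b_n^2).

Parseval: a_0^2/2 + Σ_{n≥1} (a_n^2+b_n^2) = (1/(2*pi)) ∫_{-2*pi}^{2*pi} f(θ)^2 dθ = -4*pi + 4 + 20*pi**2/3.
Subtract a_0^2/2 = (2 - 3*pi)**2/2: Σ (a_n^2+b_n^2) = 2 + 2*pi + 13*pi**2/6.

2 + 2*pi + 13*pi**2/6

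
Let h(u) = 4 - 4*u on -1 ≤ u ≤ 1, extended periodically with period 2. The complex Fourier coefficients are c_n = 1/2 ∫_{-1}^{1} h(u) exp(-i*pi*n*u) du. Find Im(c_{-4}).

1/pi

Since h is real-valued, Im(c_{-4}) = -1/2 ∫_{-1}^{1} h(u) sin(-4*pi*u) du = b_{4}/2.
Integrating by parts (boundary term plus one more integral), an antiderivative of (4 - 4*u) sin(-4*pi*u) is -u*cos(4*pi*u)/pi + sin(4*pi*u)/(4*pi**2) + cos(4*pi*u)/pi; evaluating from -1 to 1: ∫_{-1}^{1} (4 - 4*u) sin(-4*pi*u) du = (0) - (2/pi) = -2/pi.
Hence Im(c_{-4}) = (-1/2)·(-2/pi) = 1/pi.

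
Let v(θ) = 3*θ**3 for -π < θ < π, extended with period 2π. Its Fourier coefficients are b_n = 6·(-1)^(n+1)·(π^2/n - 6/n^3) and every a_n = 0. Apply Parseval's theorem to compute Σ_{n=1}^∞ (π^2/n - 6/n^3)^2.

pi**6/14

Parseval: Σ b_n^2 = (1/π) ∫_{-π}^{π} v(θ)^2 dθ = 18*pi**6/7.
b_n^2 = 36·(π^2/n - 6/n^3)^2, so the sum equals (18*pi**6/7)/36 = pi**6/14.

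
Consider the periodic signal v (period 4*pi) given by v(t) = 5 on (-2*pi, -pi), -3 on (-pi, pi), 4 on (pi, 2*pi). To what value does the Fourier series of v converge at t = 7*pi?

t = 7*pi differs from t = -pi by 2 full period(s), and the series is 4*pi-periodic.
At t = -pi the one-sided limits are v(-pi^-) = 5 and v(-pi^+) = -3.
By Dirichlet's theorem the series converges to their average, [(5) + (-3)]/2 = 1.

1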